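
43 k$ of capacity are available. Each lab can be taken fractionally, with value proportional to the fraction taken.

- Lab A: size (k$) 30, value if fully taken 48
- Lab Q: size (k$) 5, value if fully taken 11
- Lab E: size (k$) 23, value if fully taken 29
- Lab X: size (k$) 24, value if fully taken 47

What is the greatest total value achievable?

Rank by value-to-size ratio: Lab Q 11/5≈2.2, Lab X 47/24≈1.96, Lab A 48/30≈1.6, Lab E 29/23≈1.26.
Take all of Lab Q (5 k$, value 11) ; 38 k$ left.
Take all of Lab X (24 k$, value 47) ; 14 k$ left.
Fill the last 14 k$ with part of Lab A: 14/30 of it earns 22.4.
Total value = 80.4.

80.4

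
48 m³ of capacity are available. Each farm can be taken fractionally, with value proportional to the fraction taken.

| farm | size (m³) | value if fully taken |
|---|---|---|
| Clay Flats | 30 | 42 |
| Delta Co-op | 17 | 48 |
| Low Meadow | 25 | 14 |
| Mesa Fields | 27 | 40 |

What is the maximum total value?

Rank by value-to-size ratio: Delta Co-op 48/17≈2.82, Mesa Fields 40/27≈1.48, Clay Flats 42/30≈1.4, Low Meadow 14/25≈0.56.
All 17 m³ of Delta Co-op fit (value 48) ; 31 remain.
All 27 m³ of Mesa Fields fit (value 40) ; 4 remain.
4 m³ left: a 4/30 share of Clay Flats gives 42×4/30 = 5.6.
Total value = 93.6.

93.6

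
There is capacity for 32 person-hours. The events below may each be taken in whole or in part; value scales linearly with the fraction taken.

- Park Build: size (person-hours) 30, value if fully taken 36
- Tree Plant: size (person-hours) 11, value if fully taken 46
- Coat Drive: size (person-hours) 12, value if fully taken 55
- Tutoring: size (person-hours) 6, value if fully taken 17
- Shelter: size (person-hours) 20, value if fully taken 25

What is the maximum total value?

Rank by value-to-size ratio: Coat Drive 55/12≈4.58, Tree Plant 46/11≈4.18, Tutoring 17/6≈2.83, Shelter 25/20≈1.25, Park Build 36/30≈1.2.
Take all of Coat Drive (12 person-hours, value 55) — 20 person-hours left.
All 11 person-hours of Tree Plant fit (value 46) — 9 remain.
Tutoring: take in full, 6 person-hours for value 17 — 3 left.
3 person-hours left: a 3/20 share of Shelter gives 25×3/20 = 3.75.
Total value = 121.75.

121.75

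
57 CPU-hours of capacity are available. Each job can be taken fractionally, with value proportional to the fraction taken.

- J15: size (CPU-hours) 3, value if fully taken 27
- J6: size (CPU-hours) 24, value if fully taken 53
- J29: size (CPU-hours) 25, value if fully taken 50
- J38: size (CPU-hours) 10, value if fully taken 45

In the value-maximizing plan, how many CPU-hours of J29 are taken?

Rank by value-to-size ratio: J15 27/3≈9, J38 45/10≈4.5, J6 53/24≈2.21, J29 50/25≈2.
J15: take in full, 3 CPU-hours for value 27 — 54 left.
All 10 CPU-hours of J38 fit (value 45) — 44 remain.
All 24 CPU-hours of J6 fit (value 53) — 20 remain.
Fill the last 20 CPU-hours with part of J29: 20/25 of it earns 40.

20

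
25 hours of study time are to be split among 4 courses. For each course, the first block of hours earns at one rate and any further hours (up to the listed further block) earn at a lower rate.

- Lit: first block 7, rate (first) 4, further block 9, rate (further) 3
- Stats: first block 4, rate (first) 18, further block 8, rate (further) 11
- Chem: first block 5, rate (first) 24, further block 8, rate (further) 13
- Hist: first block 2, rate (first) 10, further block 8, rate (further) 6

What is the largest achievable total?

Order all 8 blocks by rate: Chem/first 24 > Stats/first 18 > Chem/second 13 > Stats/second 11 > Hist/first 10 > Hist/second 6 > Lit/first 4 > Lit/second 3.
Fill Chem first block (5 at 24) ; 20 left.
Fill Stats first block (4 at 18) ; 16 left.
Fill Chem second block (8 at 13) ; 8 left.
Fill Stats second block (8 at 11) ; 0 left.
Total = 24×5 + 18×4 + 13×8 + 11×8 = 384.

384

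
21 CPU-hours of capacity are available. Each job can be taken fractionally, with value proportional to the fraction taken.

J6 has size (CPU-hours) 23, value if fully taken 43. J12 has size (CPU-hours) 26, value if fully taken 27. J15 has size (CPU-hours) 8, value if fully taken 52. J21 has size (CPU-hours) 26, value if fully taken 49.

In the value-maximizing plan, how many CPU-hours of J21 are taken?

13

Best value per unit of size first: J15 52/8≈6.5, J21 49/26≈1.88, J6 43/23≈1.87, J12 27/26≈1.04.
J15: take in full, 8 CPU-hours for value 52 ; 13 left.
Fill the last 13 CPU-hours with part of J21: 13/26 of it earns 24.5.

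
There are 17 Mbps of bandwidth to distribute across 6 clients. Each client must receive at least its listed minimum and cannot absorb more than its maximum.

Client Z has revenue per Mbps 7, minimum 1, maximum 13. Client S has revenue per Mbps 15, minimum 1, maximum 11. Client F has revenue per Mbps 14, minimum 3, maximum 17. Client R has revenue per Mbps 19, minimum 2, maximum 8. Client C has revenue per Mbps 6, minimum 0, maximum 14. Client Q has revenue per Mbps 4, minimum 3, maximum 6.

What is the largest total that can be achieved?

Meeting every minimum uses 1+1+3+2+0+3 = 10 Mbps, leaving 7.
Rank by revenue per Mbps: Client R 19 > Client S 15 > Client F 14 > Client Z 7 > Client C 6 > Client Q 4.
Client R takes 6 more to reach its cap of 8 — 1 left.
Client S: +1 (room for 10) → 2. Pool exhausted.
Total = 7×1 + 15×2 + 14×3 + 19×8 + 4×3 = 243.

243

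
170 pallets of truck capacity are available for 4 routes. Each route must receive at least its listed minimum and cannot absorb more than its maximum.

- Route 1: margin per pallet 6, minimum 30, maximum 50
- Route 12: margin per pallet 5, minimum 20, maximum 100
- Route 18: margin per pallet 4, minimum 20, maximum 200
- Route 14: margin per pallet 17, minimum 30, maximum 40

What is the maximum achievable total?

1360

Meeting every minimum uses 30+20+20+30 = 100 pallets, leaving 70.
Order the routes by margin per pallet: Route 14 17 > Route 1 6 > Route 12 5 > Route 18 4.
Route 14: +10 to 40 (cap) ; 60 left.
Route 1: +20 to 50 (cap) ; 40 left.
Route 12 has room for 80 more but only 40 remain, so it gets 60.
Total = 6×50 + 5×60 + 4×20 + 17×40 = 1360.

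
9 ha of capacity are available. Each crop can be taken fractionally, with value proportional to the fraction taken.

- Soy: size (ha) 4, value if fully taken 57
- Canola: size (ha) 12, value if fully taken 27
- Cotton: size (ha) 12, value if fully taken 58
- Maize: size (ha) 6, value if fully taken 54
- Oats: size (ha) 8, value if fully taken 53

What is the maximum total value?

Best value per unit of size first: Soy 57/4≈14.2, Maize 54/6≈9, Oats 53/8≈6.62, Cotton 58/12≈4.83, Canola 27/12≈2.25.
Soy: take in full, 4 ha for value 57 — 5 left.
Only 5 ha remain; take 5/6 of Maize for value 54×5/6 = 45.
Total value = 102.

102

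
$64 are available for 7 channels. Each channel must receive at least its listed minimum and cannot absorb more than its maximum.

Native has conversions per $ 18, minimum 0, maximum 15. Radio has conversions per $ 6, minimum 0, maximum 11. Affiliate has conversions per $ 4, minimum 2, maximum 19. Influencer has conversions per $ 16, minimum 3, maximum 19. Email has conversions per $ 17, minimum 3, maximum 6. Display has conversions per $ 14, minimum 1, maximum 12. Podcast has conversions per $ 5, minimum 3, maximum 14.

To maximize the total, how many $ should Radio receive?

7

Meeting every minimum uses 0+0+2+3+3+1+3 = 12 $, leaving 52.
Order the channels by conversions per $: Native 18 > Email 17 > Influencer 16 > Display 14 > Radio 6 > Podcast 5 > Affiliate 4.
Give Native 15 more to hit its cap of 15 ; 37 left.
Give Email 3 more to hit its cap of 6 ; 34 left.
Give Influencer 16 more to hit its cap of 19 ; 18 left.
Display: +11 to 12 (cap) ; 7 left.
Only 7 left; Radio takes them to reach 7.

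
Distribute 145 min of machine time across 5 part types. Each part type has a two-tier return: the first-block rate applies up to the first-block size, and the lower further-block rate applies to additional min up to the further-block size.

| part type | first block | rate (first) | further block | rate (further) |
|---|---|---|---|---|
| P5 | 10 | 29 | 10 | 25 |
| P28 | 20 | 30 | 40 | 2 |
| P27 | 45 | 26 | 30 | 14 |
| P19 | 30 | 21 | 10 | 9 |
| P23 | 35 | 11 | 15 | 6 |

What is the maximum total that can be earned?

Order all 10 blocks by rate: P28/first 30 > P5/first 29 > P27/first 26 > P5/second 25 > P19/first 21 > P27/second 14 > P23/first 11 > P19/second 9 > P23/second 6 > P28/second 2.
P28 first at 30: fill all 20 — 125 left.
P5/first (29): +10 — 115 left.
P27/first (26): +45 — 70 left.
P5 second at 25: fill all 10 — 60 left.
P19/first (21): +30 — 30 left.
P27/second (14): +30 — 0 left.
Total = 30×20 + 29×10 + 26×45 + 25×10 + 21×30 + 14×30 = 3360.

3360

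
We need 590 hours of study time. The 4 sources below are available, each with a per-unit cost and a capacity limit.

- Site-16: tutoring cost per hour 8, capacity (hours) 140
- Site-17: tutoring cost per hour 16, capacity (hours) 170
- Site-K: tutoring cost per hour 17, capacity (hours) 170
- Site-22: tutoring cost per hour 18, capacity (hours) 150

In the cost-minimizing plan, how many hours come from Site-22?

110

Cheapest first:
Site-16 at 8: take all 140 hours ; 450 still needed.
Site-17 at 16: take all 170 hours ; 280 still needed.
Take 170 from Site-K at 17 ; need 110 more.
Site-22 at 18: take 110 of its 150 ; requirement met.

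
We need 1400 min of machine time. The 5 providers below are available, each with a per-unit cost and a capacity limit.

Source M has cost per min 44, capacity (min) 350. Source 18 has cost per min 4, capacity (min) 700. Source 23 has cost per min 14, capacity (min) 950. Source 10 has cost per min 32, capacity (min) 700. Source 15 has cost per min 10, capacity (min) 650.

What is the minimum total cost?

Use providers in increasing cost order.
Take 700 from Source 18 at 4 — need 700 more.
Take 650 from Source 15 at 10 — need 50 more.
Source 23 at 14: take 50 of its 950 — requirement met.
Source 10, Source M: unused.
Cost = 700×4 + 650×10 + 50×14 = 10000.

10000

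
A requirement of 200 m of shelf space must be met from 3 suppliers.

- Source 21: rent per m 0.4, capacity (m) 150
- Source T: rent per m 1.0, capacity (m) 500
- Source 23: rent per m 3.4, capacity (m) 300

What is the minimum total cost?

110

Use suppliers in increasing cost order.
Source 21 (0.4): use full 150 ; 50 m to go.
Source T at 1.0: take 50 of its 500 ; requirement met.
Source 23: unused.
Cost = 150×0.4 + 50×1.0 = 110.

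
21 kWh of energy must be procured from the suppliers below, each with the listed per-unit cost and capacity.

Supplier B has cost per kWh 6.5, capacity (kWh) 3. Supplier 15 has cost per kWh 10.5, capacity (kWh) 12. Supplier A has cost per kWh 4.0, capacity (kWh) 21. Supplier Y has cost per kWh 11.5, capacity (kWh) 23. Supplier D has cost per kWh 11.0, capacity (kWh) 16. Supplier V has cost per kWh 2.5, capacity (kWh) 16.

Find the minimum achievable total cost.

Cheapest first:
Take 16 from Supplier V at 2.5 ; need 5 more.
Supplier A (4.0): take the remaining 5 ; done.
Supplier B, Supplier 15, Supplier D, Supplier Y: unused.
Cost = 16×2.5 + 5×4.0 = 60.

60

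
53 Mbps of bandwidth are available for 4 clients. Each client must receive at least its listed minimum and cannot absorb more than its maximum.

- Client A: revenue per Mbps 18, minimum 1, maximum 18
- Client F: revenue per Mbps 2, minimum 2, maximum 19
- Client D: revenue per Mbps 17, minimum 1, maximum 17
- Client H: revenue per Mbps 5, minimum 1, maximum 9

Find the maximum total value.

676

Meeting every minimum uses 1+2+1+1 = 5 Mbps, leaving 48.
Rank by revenue per Mbps: Client A 18 > Client D 17 > Client H 5 > Client F 2.
Give Client A 17 more to hit its cap of 18 ; 31 left.
Give Client D 16 more to hit its cap of 17 ; 15 left.
Client H takes 8 more to reach its cap of 9 ; 7 left.
Client F: +7 (room for 17) → 9. Pool exhausted.
Total = 18×18 + 2×9 + 17×17 + 5×9 = 676.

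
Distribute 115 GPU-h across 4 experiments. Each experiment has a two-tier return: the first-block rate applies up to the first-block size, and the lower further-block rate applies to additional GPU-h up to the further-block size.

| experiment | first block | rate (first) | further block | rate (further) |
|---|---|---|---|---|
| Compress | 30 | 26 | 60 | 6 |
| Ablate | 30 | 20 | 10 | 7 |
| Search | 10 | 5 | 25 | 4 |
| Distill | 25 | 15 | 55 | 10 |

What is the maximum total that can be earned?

Order all 8 blocks by rate: Compress/tier1 26 > Ablate/tier1 20 > Distill/tier1 15 > Distill/tier2 10 > Ablate/tier2 7 > Compress/tier2 6 > Search/tier1 5 > Search/tier2 4.
Compress/tier1 (26): +30 ; 85 left.
Ablate/tier1 (20): +30 ; 55 left.
Distill tier1 at 15: fill all 25 ; 30 left.
30 remain; put them into Distill tier2 at 10.
Total = 26×30 + 20×30 + 15×25 + 10×30 = 2055.

2055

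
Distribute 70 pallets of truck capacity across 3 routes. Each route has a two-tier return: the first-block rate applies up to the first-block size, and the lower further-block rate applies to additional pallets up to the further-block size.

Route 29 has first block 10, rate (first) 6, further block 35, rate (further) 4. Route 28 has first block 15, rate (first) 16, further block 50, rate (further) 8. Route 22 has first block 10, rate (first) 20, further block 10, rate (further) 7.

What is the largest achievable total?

800

Treat each block as its own option and order by rate: Route 22/tier1 20 > Route 28/tier1 16 > Route 28/tier2 8 > Route 22/tier2 7 > Route 29/tier1 6 > Route 29/tier2 4.
Fill Route 22 tier1 block (10 at 20) ; 60 left.
Route 28/tier1 (16): +15 ; 45 left.
45 remain; put them into Route 28 tier2 at 8.
Total = 20×10 + 16×15 + 8×45 = 800.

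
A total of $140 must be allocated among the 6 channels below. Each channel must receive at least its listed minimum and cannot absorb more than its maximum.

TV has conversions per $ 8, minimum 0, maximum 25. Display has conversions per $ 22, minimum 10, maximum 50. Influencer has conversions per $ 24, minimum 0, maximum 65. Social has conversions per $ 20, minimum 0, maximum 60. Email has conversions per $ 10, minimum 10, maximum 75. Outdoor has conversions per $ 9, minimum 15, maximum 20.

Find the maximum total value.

2895

Meeting every minimum uses 0+10+0+0+10+15 = 35 $, leaving 105.
Highest conversions per $ first: Influencer 24 > Display 22 > Social 20 > Email 10 > Outdoor 9 > TV 8.
Give Influencer 65 more to hit its cap of 65 — 40 left.
Display takes 40 more to reach its cap of 50 — 0 left.
Total = 22×50 + 24×65 + 10×10 + 9×15 = 2895.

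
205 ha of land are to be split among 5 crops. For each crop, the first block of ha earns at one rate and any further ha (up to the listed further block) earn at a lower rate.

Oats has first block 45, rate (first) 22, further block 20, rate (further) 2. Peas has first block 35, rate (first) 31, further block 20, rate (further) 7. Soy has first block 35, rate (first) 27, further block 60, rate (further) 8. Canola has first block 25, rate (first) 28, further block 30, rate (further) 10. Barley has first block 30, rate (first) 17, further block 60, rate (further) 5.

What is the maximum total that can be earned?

Rank every tier by rate: Peas/first 31 > Canola/first 28 > Soy/first 27 > Oats/first 22 > Barley/first 17 > Canola/second 10 > Soy/second 8 > Peas/second 7 > Barley/second 5 > Oats/second 2.
Peas/first (31): +35 ; 170 left.
Fill Canola first block (25 at 28) ; 145 left.
Fill Soy first block (35 at 27) ; 110 left.
Fill Oats first block (45 at 22) ; 65 left.
Barley first at 17: fill all 30 ; 35 left.
Canola second at 10: fill all 30 ; 5 left.
Soy/second: +5 of 60 at 8; pool empty.
Total = 31×35 + 28×25 + 27×35 + 22×45 + 17×30 + 10×30 + 8×5 = 4570.

4570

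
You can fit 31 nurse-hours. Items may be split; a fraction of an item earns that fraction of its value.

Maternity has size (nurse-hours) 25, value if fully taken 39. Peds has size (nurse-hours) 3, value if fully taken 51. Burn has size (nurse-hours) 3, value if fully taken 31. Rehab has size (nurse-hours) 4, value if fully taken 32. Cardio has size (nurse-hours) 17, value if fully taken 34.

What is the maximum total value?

Best value per unit of size first: Peds 51/3≈17, Burn 31/3≈10.3, Rehab 32/4≈8, Cardio 34/17≈2, Maternity 39/25≈1.56.
Take all of Peds (3 nurse-hours, value 51) — 28 nurse-hours left.
Take all of Burn (3 nurse-hours, value 31) — 25 nurse-hours left.
Rehab: take in full, 4 nurse-hours for value 32 — 21 left.
Cardio: take in full, 17 nurse-hours for value 34 — 4 left.
4 nurse-hours left: a 4/25 share of Maternity gives 39×4/25 = 6.24.
Total value = 154.24.

154.24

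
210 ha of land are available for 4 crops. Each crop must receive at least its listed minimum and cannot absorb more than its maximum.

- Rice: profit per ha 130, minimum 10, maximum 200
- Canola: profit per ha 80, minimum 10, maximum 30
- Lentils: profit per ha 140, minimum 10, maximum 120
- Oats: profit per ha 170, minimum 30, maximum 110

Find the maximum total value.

Meeting every minimum uses 10+10+10+30 = 60 ha, leaving 150.
Rank by profit per ha: Oats 170 > Lentils 140 > Rice 130 > Canola 80.
Oats takes 80 more to reach its cap of 110 — 70 left.
Only 70 left; Lentils takes them to reach 80.
Total = 130×10 + 80×10 + 140×80 + 170×110 = 32000.

32000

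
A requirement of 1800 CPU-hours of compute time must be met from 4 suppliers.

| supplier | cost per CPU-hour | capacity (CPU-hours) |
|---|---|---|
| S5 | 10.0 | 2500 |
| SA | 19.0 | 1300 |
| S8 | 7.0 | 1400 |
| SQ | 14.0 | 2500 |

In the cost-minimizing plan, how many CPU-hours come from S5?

400

Fill from the cheapest supplier first.
Take 1400 from S8 at 7.0 → need 400 more.
S5 (10.0): take the remaining 400 → done.
SQ, SA: unused.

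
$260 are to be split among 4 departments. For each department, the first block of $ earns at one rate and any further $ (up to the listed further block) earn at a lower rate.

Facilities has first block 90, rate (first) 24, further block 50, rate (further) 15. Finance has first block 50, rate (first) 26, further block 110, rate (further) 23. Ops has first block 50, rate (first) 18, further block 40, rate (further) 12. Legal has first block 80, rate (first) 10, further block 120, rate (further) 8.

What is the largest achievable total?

Rank every tier by rate: Finance/first 26 > Facilities/first 24 > Finance/second 23 > Ops/first 18 > Facilities/second 15 > Ops/second 12 > Legal/first 10 > Legal/second 8.
Fill Finance first block (50 at 26) ; 210 left.
Facilities first at 24: fill all 90 ; 120 left.
Finance second at 23: fill all 110 ; 10 left.
Ops first at 18: only 10 left, fill 10.
Total = 26×50 + 24×90 + 23×110 + 18×10 = 6170.

6170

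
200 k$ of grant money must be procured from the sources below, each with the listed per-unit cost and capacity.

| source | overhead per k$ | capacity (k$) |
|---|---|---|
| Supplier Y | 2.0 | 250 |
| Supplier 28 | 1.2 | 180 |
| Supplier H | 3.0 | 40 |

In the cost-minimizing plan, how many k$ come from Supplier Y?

Fill from the cheapest source first.
Take 180 from Supplier 28 at 1.2 → need 20 more.
Supplier Y at 2.0: take 20 of its 250 → requirement met.
Supplier H: unused.

20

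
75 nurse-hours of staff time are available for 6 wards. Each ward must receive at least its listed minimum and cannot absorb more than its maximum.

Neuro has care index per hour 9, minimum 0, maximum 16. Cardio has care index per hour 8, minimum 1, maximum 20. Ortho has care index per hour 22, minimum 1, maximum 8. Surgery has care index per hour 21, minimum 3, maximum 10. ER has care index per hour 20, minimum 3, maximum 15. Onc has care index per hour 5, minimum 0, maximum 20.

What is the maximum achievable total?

1020

Meeting every minimum uses 0+1+1+3+3+0 = 8 nurse-hours, leaving 67.
Highest care index per hour first: Ortho 22 > Surgery 21 > ER 20 > Neuro 9 > Cardio 8 > Onc 5.
Ortho takes 7 more to reach its cap of 8 → 60 left.
Give Surgery 7 more to hit its cap of 10 → 53 left.
Give ER 12 more to hit its cap of 15 → 41 left.
Give Neuro 16 more to hit its cap of 16 → 25 left.
Give Cardio 19 more to hit its cap of 20 → 6 left.
Onc: +6 (room for 20) → 6. Pool exhausted.
Total = 9×16 + 8×20 + 22×8 + 21×10 + 20×15 + 5×6 = 1020.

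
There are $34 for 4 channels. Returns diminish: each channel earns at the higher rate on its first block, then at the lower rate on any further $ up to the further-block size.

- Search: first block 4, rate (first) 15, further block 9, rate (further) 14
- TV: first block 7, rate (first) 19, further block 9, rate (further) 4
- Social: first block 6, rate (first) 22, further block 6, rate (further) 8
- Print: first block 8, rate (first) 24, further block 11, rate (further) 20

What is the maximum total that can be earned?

Treat each block as its own option and order by rate: Print/tier1 24 > Social/tier1 22 > Print/tier2 20 > TV/tier1 19 > Search/tier1 15 > Search/tier2 14 > Social/tier2 8 > TV/tier2 4.
Fill Print tier1 block (8 at 24) → 26 left.
Fill Social tier1 block (6 at 22) → 20 left.
Print tier2 at 20: fill all 11 → 9 left.
TV tier1 at 19: fill all 7 → 2 left.
2 remain; put them into Search tier1 at 15.
Total = 24×8 + 22×6 + 20×11 + 19×7 + 15×2 = 707.

707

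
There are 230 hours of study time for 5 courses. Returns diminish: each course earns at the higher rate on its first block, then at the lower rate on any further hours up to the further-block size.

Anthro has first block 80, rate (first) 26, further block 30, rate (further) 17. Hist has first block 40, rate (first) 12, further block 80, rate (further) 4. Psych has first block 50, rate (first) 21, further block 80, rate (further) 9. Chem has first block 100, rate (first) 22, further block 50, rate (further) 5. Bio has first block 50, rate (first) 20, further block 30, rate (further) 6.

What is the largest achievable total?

5330

Rank every tier by rate: Anthro/first 26 > Chem/first 22 > Psych/first 21 > Bio/first 20 > Anthro/second 17 > Hist/first 12 > Psych/second 9 > Bio/second 6 > Chem/second 5 > Hist/second 4.
Fill Anthro first block (80 at 26) ; 150 left.
Fill Chem first block (100 at 22) ; 50 left.
Fill Psych first block (50 at 21) ; 0 left.
Total = 26×80 + 22×100 + 21×50 = 5330.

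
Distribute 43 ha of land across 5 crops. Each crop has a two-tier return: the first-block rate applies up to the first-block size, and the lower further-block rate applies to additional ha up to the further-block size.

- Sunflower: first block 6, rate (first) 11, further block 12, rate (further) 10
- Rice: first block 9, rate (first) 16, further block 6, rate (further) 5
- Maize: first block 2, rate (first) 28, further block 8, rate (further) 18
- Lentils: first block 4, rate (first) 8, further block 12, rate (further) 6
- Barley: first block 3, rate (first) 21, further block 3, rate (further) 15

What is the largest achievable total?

Rank every tier by rate: Maize/first 28 > Barley/first 21 > Maize/second 18 > Rice/first 16 > Barley/second 15 > Sunflower/first 11 > Sunflower/second 10 > Lentils/first 8 > Lentils/second 6 > Rice/second 5.
Maize first at 28: fill all 2 — 41 left.
Barley/first (21): +3 — 38 left.
Maize/second (18): +8 — 30 left.
Rice first at 16: fill all 9 — 21 left.
Fill Barley second block (3 at 15) — 18 left.
Sunflower first at 11: fill all 6 — 12 left.
Sunflower second at 10: fill all 12 — 0 left.
Total = 28×2 + 21×3 + 18×8 + 16×9 + 15×3 + 11×6 + 10×12 = 638.

638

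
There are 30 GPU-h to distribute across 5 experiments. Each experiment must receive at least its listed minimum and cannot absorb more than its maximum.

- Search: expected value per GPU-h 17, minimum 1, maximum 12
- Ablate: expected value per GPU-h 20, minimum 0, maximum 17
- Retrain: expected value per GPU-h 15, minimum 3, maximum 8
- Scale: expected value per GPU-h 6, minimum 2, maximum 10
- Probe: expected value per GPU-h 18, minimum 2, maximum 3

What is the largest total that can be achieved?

Meeting every minimum uses 1+0+3+2+2 = 8 GPU-h, leaving 22.
Order the experiments by expected value per GPU-h: Ablate 20 > Probe 18 > Search 17 > Retrain 15 > Scale 6.
Ablate takes 17 more to reach its cap of 17 — 5 left.
Probe takes 1 more to reach its cap of 3 — 4 left.
Search: +4 (room for 11) → 5. Pool exhausted.
Total = 17×5 + 20×17 + 15×3 + 6×2 + 18×3 = 536.

536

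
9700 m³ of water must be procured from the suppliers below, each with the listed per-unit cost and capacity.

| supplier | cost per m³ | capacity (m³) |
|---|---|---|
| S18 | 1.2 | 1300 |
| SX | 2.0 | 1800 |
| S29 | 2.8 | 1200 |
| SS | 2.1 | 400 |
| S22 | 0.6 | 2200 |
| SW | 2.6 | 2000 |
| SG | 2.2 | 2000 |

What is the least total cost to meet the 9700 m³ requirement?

Fill from the cheapest supplier first.
S22 at 0.6: take all 2200 m³ — 7500 still needed.
Take 1300 from S18 at 1.2 — need 6200 more.
SX at 2.0: take all 1800 m³ — 4400 still needed.
SS at 2.1: take all 400 m³ — 4000 still needed.
SG at 2.2: take all 2000 m³ — 2000 still needed.
SW (2.6): use full 2000 — 0 m³ to go.
S29: unused.
Cost = 2200×0.6 + 1300×1.2 + 1800×2.0 + 400×2.1 + 2000×2.2 + 2000×2.6 = 16920.

16920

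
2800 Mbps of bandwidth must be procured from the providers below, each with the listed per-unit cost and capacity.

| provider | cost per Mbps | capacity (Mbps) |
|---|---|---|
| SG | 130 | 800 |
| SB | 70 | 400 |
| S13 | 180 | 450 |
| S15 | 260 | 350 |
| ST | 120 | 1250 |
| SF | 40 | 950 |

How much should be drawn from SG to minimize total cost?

200

Fill from the cheapest provider first.
Take 950 from SF at 40 → need 1850 more.
Take 400 from SB at 70 → need 1450 more.
Take 1250 from ST at 120 → need 200 more.
Take 200 from SG at 130 to finish.
S13, S15: unused.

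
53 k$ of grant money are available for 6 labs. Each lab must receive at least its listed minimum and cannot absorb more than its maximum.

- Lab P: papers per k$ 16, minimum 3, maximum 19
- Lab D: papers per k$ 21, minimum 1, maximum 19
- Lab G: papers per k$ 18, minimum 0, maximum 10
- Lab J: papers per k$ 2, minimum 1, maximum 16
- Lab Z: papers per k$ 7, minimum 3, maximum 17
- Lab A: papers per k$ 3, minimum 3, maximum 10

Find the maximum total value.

883

Meeting every minimum uses 3+1+0+1+3+3 = 11 k$, leaving 42.
Order the labs by papers per k$: Lab D 21 > Lab G 18 > Lab P 16 > Lab Z 7 > Lab A 3 > Lab J 2.
Give Lab D 18 more to hit its cap of 19 ; 24 left.
Lab G: +10 to 10 (cap) ; 14 left.
Lab P has room for 16 more but only 14 remain, so it gets 17.
Total = 16×17 + 21×19 + 18×10 + 2×1 + 7×3 + 3×3 = 883.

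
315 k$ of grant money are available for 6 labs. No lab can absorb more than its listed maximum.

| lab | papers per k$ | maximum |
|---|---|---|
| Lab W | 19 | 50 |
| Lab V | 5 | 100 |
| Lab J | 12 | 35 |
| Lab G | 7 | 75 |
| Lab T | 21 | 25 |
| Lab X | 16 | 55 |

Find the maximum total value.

Rank by papers per k$: Lab T 21 > Lab W 19 > Lab X 16 > Lab J 12 > Lab G 7 > Lab V 5.
Lab T: +25 to 25 (cap) ; 290 left.
Lab W takes 50 to reach its cap of 50 ; 240 left.
Lab X takes 55 to reach its cap of 55 ; 185 left.
Lab J: +35 to 35 (cap) ; 150 left.
Give Lab G 75 to hit its cap of 75 ; 75 left.
Lab V: +75 (room for 100) → 75. Pool exhausted.
Total = 19×50 + 5×75 + 12×35 + 7×75 + 21×25 + 16×55 = 3675.

3675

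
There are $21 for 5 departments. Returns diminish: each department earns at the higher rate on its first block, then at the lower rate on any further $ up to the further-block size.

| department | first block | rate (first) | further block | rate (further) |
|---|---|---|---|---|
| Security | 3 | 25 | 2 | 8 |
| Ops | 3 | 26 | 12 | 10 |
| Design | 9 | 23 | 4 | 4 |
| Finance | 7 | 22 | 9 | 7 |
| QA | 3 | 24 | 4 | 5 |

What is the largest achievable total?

498

Order all 10 blocks by rate: Ops/first 26 > Security/first 25 > QA/first 24 > Design/first 23 > Finance/first 22 > Ops/second 10 > Security/second 8 > Finance/second 7 > QA/second 5 > Design/second 4.
Ops/first (26): +3 → 18 left.
Security first at 25: fill all 3 → 15 left.
Fill QA first block (3 at 24) → 12 left.
Design first at 23: fill all 9 → 3 left.
Finance/first: +3 of 7 at 22; pool empty.
Total = 26×3 + 25×3 + 24×3 + 23×9 + 22×3 = 498.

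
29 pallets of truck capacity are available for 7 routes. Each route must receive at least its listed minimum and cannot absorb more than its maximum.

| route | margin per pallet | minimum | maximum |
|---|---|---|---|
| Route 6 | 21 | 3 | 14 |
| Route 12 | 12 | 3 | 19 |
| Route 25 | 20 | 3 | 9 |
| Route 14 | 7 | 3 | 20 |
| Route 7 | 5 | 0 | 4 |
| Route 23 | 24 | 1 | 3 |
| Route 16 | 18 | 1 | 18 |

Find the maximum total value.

Meeting every minimum uses 3+3+3+3+0+1+1 = 14 pallets, leaving 15.
Highest margin per pallet first: Route 23 24 > Route 6 21 > Route 25 20 > Route 16 18 > Route 12 12 > Route 14 7 > Route 7 5.
Route 23 takes 2 more to reach its cap of 3 — 13 left.
Route 6: +11 to 14 (cap) — 2 left.
Route 25 has room for 6 more but only 2 remain, so it gets 5.
Total = 21×14 + 12×3 + 20×5 + 7×3 + 24×3 + 18×1 = 541.

541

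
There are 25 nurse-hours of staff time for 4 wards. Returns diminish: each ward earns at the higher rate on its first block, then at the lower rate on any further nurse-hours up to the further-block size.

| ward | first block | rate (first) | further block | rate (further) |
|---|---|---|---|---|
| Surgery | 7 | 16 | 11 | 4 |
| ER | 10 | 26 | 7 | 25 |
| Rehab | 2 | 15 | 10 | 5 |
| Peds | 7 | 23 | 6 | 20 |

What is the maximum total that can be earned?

616

Treat each block as its own option and order by rate: ER/first 26 > ER/second 25 > Peds/first 23 > Peds/second 20 > Surgery/first 16 > Rehab/first 15 > Rehab/second 5 > Surgery/second 4.
Fill ER first block (10 at 26) → 15 left.
ER/second (25): +7 → 8 left.
Peds/first (23): +7 → 1 left.
Peds/second: +1 of 6 at 20; pool empty.
Total = 26×10 + 25×7 + 23×7 + 20×1 = 616.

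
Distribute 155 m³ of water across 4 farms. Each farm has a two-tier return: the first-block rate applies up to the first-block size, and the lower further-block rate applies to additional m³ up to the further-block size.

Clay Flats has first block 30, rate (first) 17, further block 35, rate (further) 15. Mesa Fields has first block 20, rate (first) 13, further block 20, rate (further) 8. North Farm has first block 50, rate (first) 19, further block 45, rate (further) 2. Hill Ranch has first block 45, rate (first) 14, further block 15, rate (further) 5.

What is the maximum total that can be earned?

2545

Treat each block as its own option and order by rate: North Farm/T1 19 > Clay Flats/T1 17 > Clay Flats/T2 15 > Hill Ranch/T1 14 > Mesa Fields/T1 13 > Mesa Fields/T2 8 > Hill Ranch/T2 5 > North Farm/T2 2.
Fill North Farm T1 block (50 at 19) → 105 left.
Clay Flats T1 at 17: fill all 30 → 75 left.
Clay Flats/T2 (15): +35 → 40 left.
Hill Ranch/T1: +40 of 45 at 14; pool empty.
Total = 19×50 + 17×30 + 15×35 + 14×40 = 2545.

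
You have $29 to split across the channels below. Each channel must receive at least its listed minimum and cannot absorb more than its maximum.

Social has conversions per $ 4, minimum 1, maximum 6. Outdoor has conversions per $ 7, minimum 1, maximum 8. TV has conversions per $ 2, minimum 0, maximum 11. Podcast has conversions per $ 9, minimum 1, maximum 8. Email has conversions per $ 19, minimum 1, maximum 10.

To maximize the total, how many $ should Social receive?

3

Meeting every minimum uses 1+1+0+1+1 = 4 $, leaving 25.
Highest conversions per $ first: Email 19 > Podcast 9 > Outdoor 7 > Social 4 > TV 2.
Email takes 9 more to reach its cap of 10 — 16 left.
Podcast takes 7 more to reach its cap of 8 — 9 left.
Outdoor takes 7 more to reach its cap of 8 — 2 left.
Social: +2 (room for 5) → 3. Pool exhausted.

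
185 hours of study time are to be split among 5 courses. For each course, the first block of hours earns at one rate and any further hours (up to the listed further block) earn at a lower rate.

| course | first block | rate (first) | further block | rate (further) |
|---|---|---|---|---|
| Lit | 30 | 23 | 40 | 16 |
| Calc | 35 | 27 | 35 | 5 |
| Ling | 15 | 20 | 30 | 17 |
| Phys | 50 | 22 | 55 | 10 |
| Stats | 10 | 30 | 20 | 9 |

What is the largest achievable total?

4085

Order all 10 blocks by rate: Stats/tier1 30 > Calc/tier1 27 > Lit/tier1 23 > Phys/tier1 22 > Ling/tier1 20 > Ling/tier2 17 > Lit/tier2 16 > Phys/tier2 10 > Stats/tier2 9 > Calc/tier2 5.
Stats/tier1 (30): +10 → 175 left.
Calc/tier1 (27): +35 → 140 left.
Lit tier1 at 23: fill all 30 → 110 left.
Phys tier1 at 22: fill all 50 → 60 left.
Ling/tier1 (20): +15 → 45 left.
Ling/tier2 (17): +30 → 15 left.
15 remain; put them into Lit tier2 at 16.
Total = 30×10 + 27×35 + 23×30 + 22×50 + 20×15 + 17×30 + 16×15 = 4085.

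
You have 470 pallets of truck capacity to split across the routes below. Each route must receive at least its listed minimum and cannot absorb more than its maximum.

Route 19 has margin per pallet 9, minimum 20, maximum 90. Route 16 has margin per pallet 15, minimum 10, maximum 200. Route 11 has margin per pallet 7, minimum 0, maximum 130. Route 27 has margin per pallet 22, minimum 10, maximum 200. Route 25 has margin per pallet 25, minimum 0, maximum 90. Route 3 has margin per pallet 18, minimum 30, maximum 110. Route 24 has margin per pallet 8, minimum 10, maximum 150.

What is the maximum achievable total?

Meeting every minimum uses 20+10+0+10+0+30+10 = 80 pallets, leaving 390.
Highest margin per pallet first: Route 25 25 > Route 27 22 > Route 3 18 > Route 16 15 > Route 19 9 > Route 24 8 > Route 11 7.
Give Route 25 90 more to hit its cap of 90 → 300 left.
Route 27 takes 190 more to reach its cap of 200 → 110 left.
Give Route 3 80 more to hit its cap of 110 → 30 left.
Route 16: +30 (room for 190) → 40. Pool exhausted.
Total = 9×20 + 15×40 + 22×200 + 25×90 + 18×110 + 8×10 = 9490.

9490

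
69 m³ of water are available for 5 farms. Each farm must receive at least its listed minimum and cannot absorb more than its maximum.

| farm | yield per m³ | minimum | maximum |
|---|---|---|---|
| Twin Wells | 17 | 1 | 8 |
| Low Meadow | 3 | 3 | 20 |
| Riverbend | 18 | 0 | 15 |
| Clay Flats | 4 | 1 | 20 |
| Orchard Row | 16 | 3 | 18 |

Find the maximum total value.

798

Meeting every minimum uses 1+3+0+1+3 = 8 m³, leaving 61.
Highest yield per m³ first: Riverbend 18 > Twin Wells 17 > Orchard Row 16 > Clay Flats 4 > Low Meadow 3.
Give Riverbend 15 more to hit its cap of 15 → 46 left.
Give Twin Wells 7 more to hit its cap of 8 → 39 left.
Orchard Row: +15 to 18 (cap) → 24 left.
Clay Flats: +19 to 20 (cap) → 5 left.
Only 5 left; Low Meadow takes them to reach 8.
Total = 17×8 + 3×8 + 18×15 + 4×20 + 16×18 = 798.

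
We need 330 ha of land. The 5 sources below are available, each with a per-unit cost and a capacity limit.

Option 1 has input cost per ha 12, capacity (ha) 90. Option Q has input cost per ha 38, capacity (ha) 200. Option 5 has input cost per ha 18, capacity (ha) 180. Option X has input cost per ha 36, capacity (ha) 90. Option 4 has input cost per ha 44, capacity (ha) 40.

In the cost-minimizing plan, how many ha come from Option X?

60

Cheapest first:
Take 90 from Option 1 at 12 ; need 240 more.
Take 180 from Option 5 at 18 ; need 60 more.
Take 60 from Option X at 36 to finish.
Option Q, Option 4: unused.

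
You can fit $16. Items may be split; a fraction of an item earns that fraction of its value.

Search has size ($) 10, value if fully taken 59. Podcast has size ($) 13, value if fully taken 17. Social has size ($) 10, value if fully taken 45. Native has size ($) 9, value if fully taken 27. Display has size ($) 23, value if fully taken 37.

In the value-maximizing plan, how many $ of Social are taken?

6

Sort by value density: Search 59/10≈5.9, Social 45/10≈4.5, Native 27/9≈3, Display 37/23≈1.61, Podcast 17/13≈1.31.
All 10 $ of Search fit (value 59) ; 6 remain.
6 $ left: a 6/10 share of Social gives 45×6/10 = 27.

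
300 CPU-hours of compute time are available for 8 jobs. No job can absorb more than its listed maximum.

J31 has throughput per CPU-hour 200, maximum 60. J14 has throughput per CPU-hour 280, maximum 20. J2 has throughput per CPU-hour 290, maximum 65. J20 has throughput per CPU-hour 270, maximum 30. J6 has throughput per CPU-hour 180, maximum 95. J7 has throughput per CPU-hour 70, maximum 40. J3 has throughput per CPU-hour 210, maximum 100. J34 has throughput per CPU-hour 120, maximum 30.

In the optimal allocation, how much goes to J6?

25

Rank by throughput per CPU-hour: J2 290 > J14 280 > J20 270 > J3 210 > J31 200 > J6 180 > J34 120 > J7 70.
J2: +65 to 65 (cap) — 235 left.
Give J14 20 to hit its cap of 20 — 215 left.
J20 takes 30 to reach its cap of 30 — 185 left.
J3: +100 to 100 (cap) — 85 left.
Give J31 60 to hit its cap of 60 — 25 left.
J6 has room for 95 but only 25 remain, so it gets 25.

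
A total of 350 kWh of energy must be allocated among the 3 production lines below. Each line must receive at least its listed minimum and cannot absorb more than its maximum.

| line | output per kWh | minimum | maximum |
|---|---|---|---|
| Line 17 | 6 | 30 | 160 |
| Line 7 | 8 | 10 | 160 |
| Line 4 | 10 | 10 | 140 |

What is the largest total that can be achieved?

2980

Meeting every minimum uses 30+10+10 = 50 kWh, leaving 300.
Order the production lines by output per kWh: Line 4 10 > Line 7 8 > Line 17 6.
Line 4 takes 130 more to reach its cap of 140 — 170 left.
Line 7 takes 150 more to reach its cap of 160 — 20 left.
Line 17: +20 (room for 130) → 50. Pool exhausted.
Total = 6×50 + 8×160 + 10×140 = 2980.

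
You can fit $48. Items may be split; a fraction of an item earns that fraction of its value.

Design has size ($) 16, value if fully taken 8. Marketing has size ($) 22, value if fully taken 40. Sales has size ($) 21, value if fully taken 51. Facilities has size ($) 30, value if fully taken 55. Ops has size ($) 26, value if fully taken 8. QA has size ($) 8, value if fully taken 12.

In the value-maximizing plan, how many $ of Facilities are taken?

27

Rank by value-to-size ratio: Sales 51/21≈2.43, Facilities 55/30≈1.83, Marketing 40/22≈1.82, QA 12/8≈1.5, Design 8/16≈0.5, Ops 8/26≈0.308.
All 21 $ of Sales fit (value 51) → 27 remain.
Fill the last 27 $ with part of Facilities: 27/30 of it earns 49.5.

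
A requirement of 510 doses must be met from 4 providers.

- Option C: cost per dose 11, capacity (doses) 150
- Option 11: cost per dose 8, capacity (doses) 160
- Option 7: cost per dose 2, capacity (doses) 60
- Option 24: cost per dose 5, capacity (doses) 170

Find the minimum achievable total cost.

3570

Fill from the cheapest provider first.
Option 7 at 2: take all 60 doses ; 450 still needed.
Option 24 at 5: take all 170 doses ; 280 still needed.
Option 11 at 8: take all 160 doses ; 120 still needed.
Option C (11): take the remaining 120 ; done.
Cost = 60×2 + 170×5 + 160×8 + 120×11 = 3570.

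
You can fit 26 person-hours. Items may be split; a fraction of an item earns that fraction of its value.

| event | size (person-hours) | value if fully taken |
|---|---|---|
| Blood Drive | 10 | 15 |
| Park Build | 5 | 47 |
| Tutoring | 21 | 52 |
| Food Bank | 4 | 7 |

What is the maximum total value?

99

Best value per unit of size first: Park Build 47/5≈9.4, Tutoring 52/21≈2.48, Food Bank 7/4≈1.75, Blood Drive 15/10≈1.5.
All 5 person-hours of Park Build fit (value 47) → 21 remain.
Take all of Tutoring (21 person-hours, value 52) → 0 person-hours left.
Total value = 99.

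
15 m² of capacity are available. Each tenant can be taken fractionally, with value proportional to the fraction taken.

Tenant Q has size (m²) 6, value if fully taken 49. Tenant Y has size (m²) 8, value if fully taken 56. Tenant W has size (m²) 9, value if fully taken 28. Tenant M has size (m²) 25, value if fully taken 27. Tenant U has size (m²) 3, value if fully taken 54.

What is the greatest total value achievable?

Rank by value-to-size ratio: Tenant U 54/3≈18, Tenant Q 49/6≈8.17, Tenant Y 56/8≈7, Tenant W 28/9≈3.11, Tenant M 27/25≈1.08.
Tenant U: take in full, 3 m² for value 54 — 12 left.
Take all of Tenant Q (6 m², value 49) — 6 m² left.
6 m² left: a 6/8 share of Tenant Y gives 56×6/8 = 42.
Total value = 145.

145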